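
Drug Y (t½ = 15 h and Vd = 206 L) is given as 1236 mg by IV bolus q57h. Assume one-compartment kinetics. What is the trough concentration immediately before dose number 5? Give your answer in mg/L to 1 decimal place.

f = (1/2)^(τ/t½) = (1/2)^(57/15) ≈ 0.0718.
C₀ = D/Vd = 1236/206 ≈ 6.000 mg/L.
Before the 5th dose, 4 doses have been given. Superposition: Cmin = C₀·(f + f² + … + f^4).
≈ 6.000 × (0.0718 + 0.0052 + 0.0004 + 0.0000) ≈ 6.000 × 0.0774 ≈ 0.464 mg/L.

0.5 mg/L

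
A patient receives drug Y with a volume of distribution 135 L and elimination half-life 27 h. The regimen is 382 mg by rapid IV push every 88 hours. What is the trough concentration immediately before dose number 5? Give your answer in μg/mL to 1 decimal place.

0.3 μg/mL

f = (1/2)^(τ/t½) = (1/2)^(88/27) ≈ 0.1044.
C₀ = D/Vd = 382/135 ≈ 2.830 μg/mL.
Before the 5th dose, 4 doses have been given. Superposition: Cmin = C₀·(f + f² + … + f^4).
≈ 2.830 × (0.1044 + 0.0109 + 0.0011 + 0.0001) ≈ 2.830 × 0.1165 ≈ 0.330 μg/mL.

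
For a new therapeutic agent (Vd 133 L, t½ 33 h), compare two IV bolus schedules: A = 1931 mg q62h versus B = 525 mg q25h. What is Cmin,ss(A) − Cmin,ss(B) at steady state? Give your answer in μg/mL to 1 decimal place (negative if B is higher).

-0.3 μg/mL

Regimen A: f = (1/2)^(62/33) ≈ 0.2719; Cmin,ss = (1931/133)·f/(1−f) ≈ 5.422 μg/mL.
Regimen B: f = (1/2)^(25/33) ≈ 0.5915; Cmin,ss = (525/133)·f/(1−f) ≈ 5.716 μg/mL.
Difference ≈ 5.422 − 5.716 ≈ -0.294 μg/mL.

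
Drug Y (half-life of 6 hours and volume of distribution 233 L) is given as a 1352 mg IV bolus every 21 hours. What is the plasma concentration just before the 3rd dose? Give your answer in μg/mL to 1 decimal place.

0.6 μg/mL

f = (1/2)^(τ/t½) = (1/2)^(21/6) ≈ 0.0884.
C₀ = D/Vd = 1352/233 ≈ 5.803 μg/mL.
Before the 3rd dose, 2 doses have been given. Superposition: Cmin = C₀·(f + f²).
≈ 5.803 × (0.0884 + 0.0078) ≈ 5.803 × 0.0962 ≈ 0.558 μg/mL.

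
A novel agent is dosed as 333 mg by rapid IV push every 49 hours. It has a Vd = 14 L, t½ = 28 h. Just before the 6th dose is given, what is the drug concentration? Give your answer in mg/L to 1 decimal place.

f = (1/2)^(τ/t½) = (1/2)^(49/28) ≈ 0.2973.
C₀ = D/Vd = 333/14 ≈ 23.786 mg/L.
Before the 6th dose, 5 doses have been given. Superposition: Cmin = C₀·(f + f² + … + f^5).
≈ 23.786 × (0.2973 + 0.0884 + 0.0263 + 0.0078 + 0.0023) ≈ 23.786 × 0.4221 ≈ 10.040 mg/L.

10.0 mg/L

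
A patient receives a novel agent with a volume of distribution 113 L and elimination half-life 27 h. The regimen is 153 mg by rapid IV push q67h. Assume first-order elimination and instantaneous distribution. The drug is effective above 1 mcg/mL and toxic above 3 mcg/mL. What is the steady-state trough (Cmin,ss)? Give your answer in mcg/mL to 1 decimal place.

0.3 mcg/mL

Over one 67-h interval, 67/27 ≈ 2.4815 half-lives elapse, leaving f ≈ 0.1791 of each dose.
Each bolus raises the concentration by D/Vd = 153/113 ≈ 1.354 mcg/mL.
Steady-state trough Cmin,ss = C₀·f/(1−f) ≈ 1.354 × 0.1791/0.8209 ≈ 0.295 mcg/mL.
Trough 0.3 mcg/mL vs MEC 1 mcg/mL: subtherapeutic.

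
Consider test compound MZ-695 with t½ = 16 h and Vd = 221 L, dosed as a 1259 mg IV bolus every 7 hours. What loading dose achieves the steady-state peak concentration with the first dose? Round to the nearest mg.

f = (1/2)^(7/16) ≈ 0.738413; accumulation ratio R = 1/(1−f) ≈ 3.82282.
Loading dose to hit Cmax,ss on first dose: D_load = D_maint·R ≈ 1259 × 3.82282 ≈ 4812.93 mg.

4813 mg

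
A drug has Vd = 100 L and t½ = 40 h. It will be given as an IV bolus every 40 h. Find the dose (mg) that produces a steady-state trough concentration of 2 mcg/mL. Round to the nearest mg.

200 mg

τ/t½ = 40/40 ≈ 1, so f = (1/2)^(40/40) ≈ 0.500000.
Cmin,ss = (D/Vd)·f/(1−f), so D = Cmin,ss·Vd·(1−f)/f.
D = 2 × 100 × (1−f)/f ≈ 2 × 100 × 1.00000 ≈ 200.00 mg.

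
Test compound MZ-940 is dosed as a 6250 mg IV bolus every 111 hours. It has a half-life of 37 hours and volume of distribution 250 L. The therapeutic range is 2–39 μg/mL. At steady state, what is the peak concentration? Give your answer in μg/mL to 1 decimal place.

28.6 μg/mL

The dosing interval is 3 half-lives, so f = 2^(−3) = 0.125.
Accumulation ratio R = 1/(1 − f) = 1/0.875 = 8/7.
Single-dose peak C₀ = D/Vd = 6250/250 = 25 μg/mL.
Steady-state peak Cmax,ss = C₀·R = 25 × 8/7 ≈ 28.571 μg/mL.
Peak 28.6 μg/mL vs MTC 39 μg/mL: below toxic threshold.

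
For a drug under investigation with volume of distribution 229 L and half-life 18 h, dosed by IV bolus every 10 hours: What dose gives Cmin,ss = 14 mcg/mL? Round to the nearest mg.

1506 mg

τ/t½ = 10/18 ≈ 0.55556, so f = (1/2)^(10/18) ≈ 0.680395.
Cmin,ss = (D/Vd)·f/(1−f), so D = Cmin,ss·Vd·(1−f)/f.
D = 14 × 229 × (1−f)/f ≈ 14 × 229 × 0.46973 ≈ 1505.95 mg.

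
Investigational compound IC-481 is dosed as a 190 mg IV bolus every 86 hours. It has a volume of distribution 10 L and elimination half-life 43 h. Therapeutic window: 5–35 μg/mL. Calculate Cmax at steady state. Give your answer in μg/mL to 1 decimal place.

The dosing interval is 2 half-lives, so f = 2^(−2) = 0.25.
At steady state, R = 1/(1 − 0.25) = 4/3.
Single-dose peak C₀ = D/Vd = 190/10 = 19 μg/mL.
Steady-state peak Cmax,ss = C₀·R = 19 × 4/3 ≈ 25.333 μg/mL.
Peak 25.3 μg/mL vs MTC 35 μg/mL: below toxic threshold.

25.3 μg/mL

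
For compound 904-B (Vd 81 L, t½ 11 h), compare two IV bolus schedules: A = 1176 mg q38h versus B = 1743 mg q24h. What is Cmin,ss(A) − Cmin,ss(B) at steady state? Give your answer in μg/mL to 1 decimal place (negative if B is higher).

Regimen A: f = (1/2)^(38/11) ≈ 0.0912; Cmin,ss = (1176/81)·f/(1−f) ≈ 1.457 μg/mL.
Regimen B: f = (1/2)^(24/11) ≈ 0.2204; Cmin,ss = (1743/81)·f/(1−f) ≈ 6.083 μg/mL.
Difference ≈ 1.457 − 6.083 ≈ -4.626 μg/mL.

-4.6 μg/mL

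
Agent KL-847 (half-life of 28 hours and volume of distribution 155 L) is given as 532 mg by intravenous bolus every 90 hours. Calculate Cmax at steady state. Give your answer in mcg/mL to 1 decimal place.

k = ln2/t½ = ln2/28 ≈ 0.024755 h⁻¹; fraction remaining f = e^(−kτ) = e^(−0.024755×90) ≈ 0.1077.
At steady state, accumulation factor R = 1/(1 − e^(−kτ)) ≈ 1.1207.
Single-dose peak C₀ = D/Vd = 532/155 ≈ 3.432 mcg/mL.
Steady-state peak Cmax,ss = C₀·R ≈ 3.432 × 1.1207 ≈ 3.846 mcg/mL.

3.8 mcg/mL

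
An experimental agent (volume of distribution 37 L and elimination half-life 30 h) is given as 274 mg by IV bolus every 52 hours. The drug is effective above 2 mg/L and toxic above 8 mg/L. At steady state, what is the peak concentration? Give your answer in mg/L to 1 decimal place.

τ/t½ = 52/30 ≈ 1.7333, so fraction remaining f = (1/2)^(52/30) ≈ 0.3008.
At steady state, accumulation factor R = 1/(1 − e^(−kτ)) ≈ 1.4302.
Single-dose peak C₀ = D/Vd = 274/37 ≈ 7.405 mg/L.
Cmax,ss = C₀/(1 − f) ≈ 7.405/0.6992 ≈ 10.591 mg/L.
Peak 10.6 mg/L vs MTC 8 mg/L: exceeds toxic threshold.

10.6 mg/L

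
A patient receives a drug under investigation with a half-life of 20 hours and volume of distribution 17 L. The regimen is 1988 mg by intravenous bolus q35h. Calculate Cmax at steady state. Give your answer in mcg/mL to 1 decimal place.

k = ln2/t½ = ln2/20 ≈ 0.034657 h⁻¹; fraction remaining f = e^(−kτ) = e^(−0.034657×35) ≈ 0.2973.
At steady state, accumulation factor R = 1/(1 − e^(−kτ)) ≈ 1.4231.
Single-dose peak C₀ = D/Vd = 1988/17 ≈ 116.941 mcg/mL.
Steady-state peak Cmax,ss = C₀·R ≈ 116.941 × 1.4231 ≈ 166.419 mcg/mL.

166.4 mcg/mL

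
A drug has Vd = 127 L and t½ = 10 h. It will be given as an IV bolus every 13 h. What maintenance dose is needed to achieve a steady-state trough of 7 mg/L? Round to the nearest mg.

1300 mg

τ/t½ = 13/10 ≈ 1.3, so f = (1/2)^(13/10) ≈ 0.406126.
Cmin,ss = (D/Vd)·f/(1−f), so D = Cmin,ss·Vd·(1−f)/f.
D = 7 × 127 × (1−f)/f ≈ 7 × 127 × 1.46229 ≈ 1299.98 mg.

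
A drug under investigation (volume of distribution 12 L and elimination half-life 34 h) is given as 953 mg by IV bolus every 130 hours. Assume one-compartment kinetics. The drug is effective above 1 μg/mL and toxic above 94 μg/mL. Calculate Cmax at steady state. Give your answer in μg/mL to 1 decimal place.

Over one 130-h interval, 130/34 ≈ 3.8235 half-lives elapse, leaving f ≈ 0.0706 of each dose.
At steady state, accumulation factor R = 1/(1 − e^(−kτ)) ≈ 1.0760.
Each bolus raises the concentration by D/Vd = 953/12 ≈ 79.417 μg/mL.
Steady-state peak Cmax,ss = C₀·R ≈ 79.417 × 1.0760 ≈ 85.453 μg/mL.
Peak 85.5 μg/mL vs MTC 94 μg/mL: below toxic threshold.

85.5 μg/mL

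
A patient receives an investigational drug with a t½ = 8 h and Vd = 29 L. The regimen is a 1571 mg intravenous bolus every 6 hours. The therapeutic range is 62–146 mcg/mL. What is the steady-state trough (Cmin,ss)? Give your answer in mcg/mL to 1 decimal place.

k = ln2/t½ = ln2/8 ≈ 0.086643 h⁻¹; fraction remaining f = e^(−kτ) = e^(−0.086643×6) ≈ 0.5946.
At steady state, accumulation factor R = 1/(1 − e^(−kτ)) ≈ 2.4667.
Single-dose peak C₀ = D/Vd = 1571/29 ≈ 54.172 mcg/mL.
Cmax,ss = C₀/(1 − f) ≈ 54.172/0.4054 ≈ 133.626 mcg/mL.
One interval later, Cmin,ss = Cmax,ss·e^(−kτ) ≈ 133.626 × 0.5946 ≈ 79.454 mcg/mL.
Trough 79.5 mcg/mL vs MEC 62 mcg/mL: adequate.

79.5 mcg/mL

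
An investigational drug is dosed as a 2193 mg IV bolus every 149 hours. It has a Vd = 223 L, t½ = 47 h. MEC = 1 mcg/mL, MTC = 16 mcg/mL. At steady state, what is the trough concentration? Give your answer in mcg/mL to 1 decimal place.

k = ln2/t½ = ln2/47 ≈ 0.014748 h⁻¹; fraction remaining f = e^(−kτ) = e^(−0.014748×149) ≈ 0.1111.
Accumulation ratio R = 1/(1 − f) ≈ 1/0.8889 ≈ 1.1250.
Single-dose peak C₀ = D/Vd = 2193/223 ≈ 9.834 mcg/mL.
Steady-state peak Cmax,ss = C₀·R ≈ 9.834 × 1.1250 ≈ 11.063 mcg/mL.
One interval later, Cmin,ss = Cmax,ss·e^(−kτ) ≈ 11.063 × 0.1111 ≈ 1.229 mcg/mL.
Trough 1.2 mcg/mL vs MEC 1 mcg/mL: adequate.

1.2 mcg/mL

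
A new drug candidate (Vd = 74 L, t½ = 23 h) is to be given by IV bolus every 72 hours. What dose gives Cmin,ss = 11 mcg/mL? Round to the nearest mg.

6314 mg

τ/t½ = 72/23 ≈ 3.1304, so f = (1/2)^(72/23) ≈ 0.114195.
Cmin,ss = (D/Vd)·f/(1−f), so D = Cmin,ss·Vd·(1−f)/f.
D = 11 × 74 × (1−f)/f ≈ 11 × 74 × 7.75695 ≈ 6314.16 mg.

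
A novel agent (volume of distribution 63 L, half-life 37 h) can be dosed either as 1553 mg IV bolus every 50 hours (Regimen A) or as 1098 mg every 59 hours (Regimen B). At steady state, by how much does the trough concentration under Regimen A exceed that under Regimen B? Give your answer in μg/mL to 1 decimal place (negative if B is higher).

Regimen A: f = (1/2)^(50/37) ≈ 0.3919; Cmin,ss = (1553/63)·f/(1−f) ≈ 15.887 μg/mL.
Regimen B: f = (1/2)^(59/37) ≈ 0.3311; Cmin,ss = (1098/63)·f/(1−f) ≈ 8.627 μg/mL.
Difference ≈ 15.887 − 8.627 ≈ 7.260 μg/mL.

7.3 μg/mL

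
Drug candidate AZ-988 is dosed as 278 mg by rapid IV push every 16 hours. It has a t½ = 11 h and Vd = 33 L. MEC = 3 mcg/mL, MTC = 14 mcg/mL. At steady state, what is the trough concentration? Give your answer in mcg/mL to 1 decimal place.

4.8 mcg/mL

k = ln2/t½ = ln2/11 ≈ 0.063013 h⁻¹; fraction remaining f = e^(−kτ) = e^(−0.063013×16) ≈ 0.3649.
At steady state, accumulation factor R = 1/(1 − e^(−kτ)) ≈ 1.5746.
Single-dose peak C₀ = D/Vd = 278/33 ≈ 8.424 mcg/mL.
Steady-state peak Cmax,ss = C₀·R ≈ 8.424 × 1.5746 ≈ 13.264 mcg/mL.
Steady-state trough Cmin,ss = Cmax,ss·f ≈ 13.264 × 0.3649 ≈ 4.840 mcg/mL.
Trough 4.8 mcg/mL vs MEC 3 mcg/mL: adequate.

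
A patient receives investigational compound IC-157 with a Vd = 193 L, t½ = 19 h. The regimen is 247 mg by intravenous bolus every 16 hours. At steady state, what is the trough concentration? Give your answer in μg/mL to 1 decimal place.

τ/t½ = 16/19 ≈ 0.84211, so fraction remaining f = (1/2)^(16/19) ≈ 0.5578.
Each bolus raises the concentration by D/Vd = 247/193 ≈ 1.280 μg/mL.
Steady-state trough Cmin,ss = C₀·f/(1−f) ≈ 1.280 × 0.5578/0.4422 ≈ 1.615 μg/mL.

1.6 μg/mL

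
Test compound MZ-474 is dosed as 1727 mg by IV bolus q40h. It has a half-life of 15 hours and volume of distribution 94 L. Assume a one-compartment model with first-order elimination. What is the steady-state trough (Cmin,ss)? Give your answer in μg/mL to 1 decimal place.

Over one 40-h interval, 40/15 ≈ 2.6667 half-lives elapse, leaving f ≈ 0.1575 of each dose.
Accumulation ratio R = 1/(1 − f) ≈ 1/0.8425 ≈ 1.1869.
Single-dose peak C₀ = D/Vd = 1727/94 ≈ 18.372 μg/mL.
Steady-state peak Cmax,ss = C₀·R ≈ 18.372 × 1.1869 ≈ 21.806 μg/mL.
Steady-state trough Cmin,ss = Cmax,ss·f ≈ 21.806 × 0.1575 ≈ 3.434 μg/mL.

3.4 μg/mL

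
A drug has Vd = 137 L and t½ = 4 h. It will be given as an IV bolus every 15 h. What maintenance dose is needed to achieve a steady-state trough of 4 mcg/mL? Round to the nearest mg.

6825 mg

τ/t½ = 15/4 ≈ 3.75, so f = (1/2)^(15/4) ≈ 0.074325.
Cmin,ss = (D/Vd)·f/(1−f), so D = Cmin,ss·Vd·(1−f)/f.
D = 4 × 137 × (1−f)/f ≈ 4 × 137 × 12.45442 ≈ 6825.02 mg.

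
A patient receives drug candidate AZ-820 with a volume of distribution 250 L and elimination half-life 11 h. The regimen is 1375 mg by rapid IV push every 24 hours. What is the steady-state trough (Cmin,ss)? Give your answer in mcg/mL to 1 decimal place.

1.6 mcg/mL

Over one 24-h interval, 24/11 ≈ 2.1818 half-lives elapse, leaving f ≈ 0.2204 of each dose.
At steady state, accumulation factor R = 1/(1 − e^(−kτ)) ≈ 1.2827.
Single-dose peak C₀ = D/Vd = 1375/250 ≈ 5.500 mcg/mL.
Steady-state peak Cmax,ss = C₀·R ≈ 5.500 × 1.2827 ≈ 7.055 mcg/mL.
Steady-state trough Cmin,ss = Cmax,ss·f ≈ 7.055 × 0.2204 ≈ 1.555 mcg/mL.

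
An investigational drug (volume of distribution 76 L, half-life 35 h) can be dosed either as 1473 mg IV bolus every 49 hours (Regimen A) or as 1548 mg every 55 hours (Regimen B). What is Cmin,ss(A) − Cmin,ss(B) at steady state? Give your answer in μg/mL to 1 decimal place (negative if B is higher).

Regimen A: f = (1/2)^(49/35) ≈ 0.3789; Cmin,ss = (1473/76)·f/(1−f) ≈ 11.824 μg/mL.
Regimen B: f = (1/2)^(55/35) ≈ 0.3365; Cmin,ss = (1548/76)·f/(1−f) ≈ 10.330 μg/mL.
Difference ≈ 11.824 − 10.330 ≈ 1.494 μg/mL.

1.5 μg/mL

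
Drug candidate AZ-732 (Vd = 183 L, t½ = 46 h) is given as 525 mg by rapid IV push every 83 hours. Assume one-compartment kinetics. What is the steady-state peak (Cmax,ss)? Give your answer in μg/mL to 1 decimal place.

4.0 μg/mL

Over one 83-h interval, 83/46 ≈ 1.8043 half-lives elapse, leaving f ≈ 0.2863 of each dose.
Accumulation ratio R = 1/(1 − f) ≈ 1/0.7137 ≈ 1.4011.
Single-dose peak C₀ = D/Vd = 525/183 ≈ 2.869 μg/mL.
Steady-state peak Cmax,ss = C₀·R ≈ 2.869 × 1.4011 ≈ 4.020 μg/mL.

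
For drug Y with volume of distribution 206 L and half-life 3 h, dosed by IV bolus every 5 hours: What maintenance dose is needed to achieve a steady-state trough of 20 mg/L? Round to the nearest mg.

τ/t½ = 5/3 ≈ 1.6667, so f = (1/2)^(5/3) ≈ 0.314980.
Cmin,ss = (D/Vd)·f/(1−f), so D = Cmin,ss·Vd·(1−f)/f.
D = 20 × 206 × (1−f)/f ≈ 20 × 206 × 2.17480 ≈ 8960.18 mg.

8960 mg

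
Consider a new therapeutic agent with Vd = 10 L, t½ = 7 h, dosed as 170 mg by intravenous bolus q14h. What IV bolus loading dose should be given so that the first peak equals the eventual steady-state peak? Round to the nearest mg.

f = (1/2)^(14/7) ≈ 0.250000; accumulation ratio R = 1/(1−f) ≈ 1.33333.
Loading dose to hit Cmax,ss on first dose: D_load = D_maint·R ≈ 170 × 1.33333 ≈ 226.67 mg.

227 mg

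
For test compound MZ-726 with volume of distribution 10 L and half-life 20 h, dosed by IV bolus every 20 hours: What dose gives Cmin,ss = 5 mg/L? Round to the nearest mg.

50 mg

τ/t½ = 20/20 ≈ 1, so f = (1/2)^(20/20) ≈ 0.500000.
Cmin,ss = (D/Vd)·f/(1−f), so D = Cmin,ss·Vd·(1−f)/f.
D = 5 × 10 × (1−f)/f ≈ 5 × 10 × 1.00000 ≈ 50.00 mg.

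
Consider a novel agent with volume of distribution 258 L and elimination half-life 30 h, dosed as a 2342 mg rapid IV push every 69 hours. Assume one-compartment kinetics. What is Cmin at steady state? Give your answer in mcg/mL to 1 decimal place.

k = ln2/t½ = ln2/30 ≈ 0.023105 h⁻¹; fraction remaining f = e^(−kτ) = e^(−0.023105×69) ≈ 0.2031.
Accumulation ratio R = 1/(1 − f) ≈ 1/0.7969 ≈ 1.2549.
Each bolus raises the concentration by D/Vd = 2342/258 ≈ 9.078 mcg/mL.
Cmax,ss = C₀/(1 − f) ≈ 9.078/0.7969 ≈ 11.392 mcg/mL.
Steady-state trough Cmin,ss = Cmax,ss·f ≈ 11.392 × 0.2031 ≈ 2.314 mcg/mL.

2.3 mcg/mL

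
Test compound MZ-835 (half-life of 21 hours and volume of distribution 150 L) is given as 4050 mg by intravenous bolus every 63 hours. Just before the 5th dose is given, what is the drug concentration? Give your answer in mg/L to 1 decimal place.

3.9 mg/L

f = (1/2)^(τ/t½) = (1/2)^(63/21) ≈ 0.1250.
C₀ = D/Vd = 4050/150 ≈ 27.000 mg/L.
Before the 5th dose, 4 doses have been given. Superposition: Cmin = C₀·(f + f² + … + f^4).
≈ 27.000 × (0.1250 + 0.0156 + 0.0020 + 0.0002) ≈ 27.000 × 0.1428 ≈ 3.856 mg/L.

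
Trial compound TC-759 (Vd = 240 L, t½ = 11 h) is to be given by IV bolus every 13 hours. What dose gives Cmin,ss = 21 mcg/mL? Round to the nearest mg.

6394 mg

τ/t½ = 13/11 ≈ 1.1818, so f = (1/2)^(13/11) ≈ 0.440796.
Cmin,ss = (D/Vd)·f/(1−f), so D = Cmin,ss·Vd·(1−f)/f.
D = 21 × 240 × (1−f)/f ≈ 21 × 240 × 1.26862 ≈ 6393.84 mg.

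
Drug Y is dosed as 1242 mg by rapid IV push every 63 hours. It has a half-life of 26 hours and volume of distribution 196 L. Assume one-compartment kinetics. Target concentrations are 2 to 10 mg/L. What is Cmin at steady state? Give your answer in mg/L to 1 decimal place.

τ/t½ = 63/26 ≈ 2.4231, so fraction remaining f = (1/2)^(63/26) ≈ 0.1865.
Each bolus raises the concentration by D/Vd = 1242/196 ≈ 6.337 mg/L.
Steady-state trough Cmin,ss = C₀·f/(1−f) ≈ 6.337 × 0.1865/0.8135 ≈ 1.453 mg/L.
Trough 1.5 mg/L vs MEC 2 mg/L: subtherapeutic.

1.5 mg/L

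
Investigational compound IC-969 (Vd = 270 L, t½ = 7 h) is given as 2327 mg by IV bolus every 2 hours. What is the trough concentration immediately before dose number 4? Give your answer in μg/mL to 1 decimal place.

17.6 μg/mL

f = (1/2)^(τ/t½) = (1/2)^(2/7) ≈ 0.8203.
C₀ = D/Vd = 2327/270 ≈ 8.619 μg/mL.
Before the 4th dose, 3 doses have been given. Superposition: Cmin = C₀·(f + f² + … + f^3).
≈ 8.619 × (0.8203 + 0.6729 + 0.5520) ≈ 8.619 × 2.0452 ≈ 17.628 μg/mL.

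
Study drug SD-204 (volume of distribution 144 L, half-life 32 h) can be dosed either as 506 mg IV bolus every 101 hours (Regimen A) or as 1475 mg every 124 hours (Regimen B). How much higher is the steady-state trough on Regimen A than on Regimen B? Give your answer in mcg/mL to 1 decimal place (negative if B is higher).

-0.3 mcg/mL

Regimen A: f = (1/2)^(101/32) ≈ 0.1122; Cmin,ss = (506/144)·f/(1−f) ≈ 0.444 mcg/mL.
Regimen B: f = (1/2)^(124/32) ≈ 0.0682; Cmin,ss = (1475/144)·f/(1−f) ≈ 0.750 mcg/mL.
Difference ≈ 0.444 − 0.750 ≈ -0.306 mcg/mL.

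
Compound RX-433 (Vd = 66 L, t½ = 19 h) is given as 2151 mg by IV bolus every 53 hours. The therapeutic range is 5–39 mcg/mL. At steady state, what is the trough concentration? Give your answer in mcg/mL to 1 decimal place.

5.5 mcg/mL

Over one 53-h interval, 53/19 ≈ 2.7895 half-lives elapse, leaving f ≈ 0.1446 of each dose.
Accumulation ratio R = 1/(1 − f) ≈ 1/0.8554 ≈ 1.1690.
Single-dose peak C₀ = D/Vd = 2151/66 ≈ 32.591 mcg/mL.
Steady-state peak Cmax,ss = C₀·R ≈ 32.591 × 1.1690 ≈ 38.099 mcg/mL.
Steady-state trough Cmin,ss = Cmax,ss·f ≈ 38.099 × 0.1446 ≈ 5.509 mcg/mL.
Trough 5.5 mcg/mL vs MEC 5 mcg/mL: adequate.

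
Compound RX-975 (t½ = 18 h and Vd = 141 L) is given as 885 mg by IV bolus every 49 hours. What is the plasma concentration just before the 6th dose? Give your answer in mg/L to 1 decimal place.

f = (1/2)^(τ/t½) = (1/2)^(49/18) ≈ 0.1515.
C₀ = D/Vd = 885/141 ≈ 6.277 mg/L.
Before the 6th dose, 5 doses have been given. Superposition: Cmin = C₀·(f + f² + … + f^5).
≈ 6.277 × (0.1515 + 0.0230 + 0.0035 + 0.0005 + 0.0001) ≈ 6.277 × 0.1786 ≈ 1.121 mg/L.

1.1 mg/L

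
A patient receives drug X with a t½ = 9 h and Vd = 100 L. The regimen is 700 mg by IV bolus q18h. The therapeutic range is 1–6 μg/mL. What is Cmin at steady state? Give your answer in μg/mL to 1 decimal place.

2.3 μg/mL

τ = 18 h = 2 half-lives, so f = (1/2)^2 = 0.25.
At steady state, R = 1/(1 − 0.25) = 4/3.
Single-dose peak C₀ = D/Vd = 700/100 = 7 μg/mL.
Steady-state peak Cmax,ss = C₀·R = 7 × 4/3 ≈ 9.333 μg/mL.
Steady-state trough Cmin,ss = Cmax,ss·f ≈ 9.333 × 0.25 ≈ 2.333 μg/mL.
Trough 2.3 μg/mL vs MEC 1 μg/mL: adequate.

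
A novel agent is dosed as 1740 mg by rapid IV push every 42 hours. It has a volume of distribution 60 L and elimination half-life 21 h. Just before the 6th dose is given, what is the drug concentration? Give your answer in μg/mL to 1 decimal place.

f = (1/2)^(τ/t½) = (1/2)^(42/21) ≈ 0.2500.
C₀ = D/Vd = 1740/60 ≈ 29.000 μg/mL.
Before the 6th dose, 5 doses have been given. Superposition: Cmin = C₀·(f + f² + … + f^5).
≈ 29.000 × (0.2500 + 0.0625 + 0.0156 + 0.0039 + 0.0010) ≈ 29.000 × 0.3330 ≈ 9.657 μg/mL.

9.7 μg/mL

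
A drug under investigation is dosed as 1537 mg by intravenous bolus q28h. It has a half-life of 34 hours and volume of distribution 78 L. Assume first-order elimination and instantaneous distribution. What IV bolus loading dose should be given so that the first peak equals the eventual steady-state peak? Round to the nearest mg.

f = (1/2)^(28/34) ≈ 0.565058; accumulation ratio R = 1/(1−f) ≈ 2.29916.
Loading dose to hit Cmax,ss on first dose: D_load = D_maint·R ≈ 1537 × 2.29916 ≈ 3533.81 mg.

3534 mg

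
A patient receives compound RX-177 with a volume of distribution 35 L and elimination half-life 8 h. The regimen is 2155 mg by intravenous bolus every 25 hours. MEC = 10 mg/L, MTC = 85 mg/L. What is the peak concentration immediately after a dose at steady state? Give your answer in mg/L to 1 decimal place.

69.5 mg/L

k = ln2/t½ = ln2/8 ≈ 0.086643 h⁻¹; fraction remaining f = e^(−kτ) = e^(−0.086643×25) ≈ 0.1146.
At steady state, accumulation factor R = 1/(1 − e^(−kτ)) ≈ 1.1294.
Single-dose peak C₀ = D/Vd = 2155/35 ≈ 61.571 mg/L.
Steady-state peak Cmax,ss = C₀·R ≈ 61.571 × 1.1294 ≈ 69.538 mg/L.
Peak 69.5 mg/L vs MTC 85 mg/L: below toxic threshold.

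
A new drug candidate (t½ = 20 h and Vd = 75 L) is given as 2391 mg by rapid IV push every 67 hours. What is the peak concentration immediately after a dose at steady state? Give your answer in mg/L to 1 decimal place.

35.3 mg/L

τ/t½ = 67/20 ≈ 3.35, so fraction remaining f = (1/2)^(67/20) ≈ 0.0981.
Accumulation ratio R = 1/(1 − f) ≈ 1/0.9019 ≈ 1.1088.
Single-dose peak C₀ = D/Vd = 2391/75 ≈ 31.880 mg/L.
Cmax,ss = C₀/(1 − f) ≈ 31.880/0.9019 ≈ 35.348 mg/L.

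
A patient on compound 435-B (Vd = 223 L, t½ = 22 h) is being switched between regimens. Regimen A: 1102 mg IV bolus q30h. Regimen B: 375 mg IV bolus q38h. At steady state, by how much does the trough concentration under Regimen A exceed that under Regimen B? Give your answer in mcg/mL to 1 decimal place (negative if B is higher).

Regimen A: f = (1/2)^(30/22) ≈ 0.3886; Cmin,ss = (1102/223)·f/(1−f) ≈ 3.141 mcg/mL.
Regimen B: f = (1/2)^(38/22) ≈ 0.3020; Cmin,ss = (375/223)·f/(1−f) ≈ 0.728 mcg/mL.
Difference ≈ 3.141 − 0.728 ≈ 2.413 mcg/mL.

2.4 mcg/mL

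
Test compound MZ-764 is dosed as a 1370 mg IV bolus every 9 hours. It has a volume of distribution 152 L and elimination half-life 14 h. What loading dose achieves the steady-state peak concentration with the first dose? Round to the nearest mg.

f = (1/2)^(9/14) ≈ 0.640443; accumulation ratio R = 1/(1−f) ≈ 2.78120.
Loading dose to hit Cmax,ss on first dose: D_load = D_maint·R ≈ 1370 × 2.78120 ≈ 3810.24 mg.

3810 mg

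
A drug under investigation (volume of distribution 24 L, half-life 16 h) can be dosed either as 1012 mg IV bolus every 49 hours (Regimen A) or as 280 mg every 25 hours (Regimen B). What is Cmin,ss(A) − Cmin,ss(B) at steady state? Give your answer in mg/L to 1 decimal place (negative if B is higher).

-0.2 mg/L

Regimen A: f = (1/2)^(49/16) ≈ 0.1197; Cmin,ss = (1012/24)·f/(1−f) ≈ 5.734 mg/L.
Regimen B: f = (1/2)^(25/16) ≈ 0.3386; Cmin,ss = (280/24)·f/(1−f) ≈ 5.973 mg/L.
Difference ≈ 5.734 − 5.973 ≈ -0.239 mg/L.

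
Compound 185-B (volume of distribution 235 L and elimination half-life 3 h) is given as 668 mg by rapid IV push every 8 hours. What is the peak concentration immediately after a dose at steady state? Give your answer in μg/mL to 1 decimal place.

3.4 μg/mL

k = ln2/t½ = ln2/3 ≈ 0.231049 h⁻¹; fraction remaining f = e^(−kτ) = e^(−0.231049×8) ≈ 0.1575.
Accumulation ratio R = 1/(1 − f) ≈ 1/0.8425 ≈ 1.1869.
Each bolus raises the concentration by D/Vd = 668/235 ≈ 2.843 μg/mL.
Steady-state peak Cmax,ss = C₀·R ≈ 2.843 × 1.1869 ≈ 3.374 μg/mL.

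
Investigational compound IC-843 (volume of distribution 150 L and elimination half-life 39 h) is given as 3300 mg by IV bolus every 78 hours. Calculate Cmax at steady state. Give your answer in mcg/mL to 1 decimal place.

29.3 mcg/mL

The dosing interval is 2 half-lives, so f = 2^(−2) = 0.25.
At steady state, R = 1/(1 − 0.25) = 4/3.
Single-dose peak C₀ = D/Vd = 3300/150 = 22 mcg/mL.
Steady-state peak Cmax,ss = C₀·R = 22 × 4/3 ≈ 29.333 mcg/mL.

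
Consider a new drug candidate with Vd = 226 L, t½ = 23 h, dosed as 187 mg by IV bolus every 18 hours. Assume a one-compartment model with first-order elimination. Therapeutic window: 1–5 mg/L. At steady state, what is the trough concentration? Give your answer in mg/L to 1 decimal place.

k = ln2/t½ = ln2/23 ≈ 0.030137 h⁻¹; fraction remaining f = e^(−kτ) = e^(−0.030137×18) ≈ 0.5813.
Accumulation ratio R = 1/(1 − f) ≈ 1/0.4187 ≈ 2.3883.
Single-dose peak C₀ = D/Vd = 187/226 ≈ 0.827 mg/L.
Cmax,ss = C₀/(1 − f) ≈ 0.827/0.4187 ≈ 1.975 mg/L.
One interval later, Cmin,ss = Cmax,ss·e^(−kτ) ≈ 1.975 × 0.5813 ≈ 1.148 mg/L.
Trough 1.1 mg/L vs MEC 1 mg/L: adequate.

1.1 mg/L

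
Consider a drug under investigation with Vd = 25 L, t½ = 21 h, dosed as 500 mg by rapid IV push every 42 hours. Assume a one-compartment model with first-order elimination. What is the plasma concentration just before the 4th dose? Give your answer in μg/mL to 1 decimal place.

f = (1/2)^(τ/t½) = (1/2)^(42/21) ≈ 0.2500.
C₀ = D/Vd = 500/25 ≈ 20.000 μg/mL.
Before the 4th dose, 3 doses have been given. Superposition: Cmin = C₀·(f + f² + … + f^3).
≈ 20.000 × (0.2500 + 0.0625 + 0.0156) ≈ 20.000 × 0.3281 ≈ 6.562 μg/mL.

6.6 μg/mL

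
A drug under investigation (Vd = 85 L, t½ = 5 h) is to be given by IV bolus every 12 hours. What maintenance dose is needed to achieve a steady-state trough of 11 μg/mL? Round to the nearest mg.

τ/t½ = 12/5 ≈ 2.4, so f = (1/2)^(12/5) ≈ 0.189465.
Cmin,ss = (D/Vd)·f/(1−f), so D = Cmin,ss·Vd·(1−f)/f.
D = 11 × 85 × (1−f)/f ≈ 11 × 85 × 4.27802 ≈ 3999.95 mg.

4000 mg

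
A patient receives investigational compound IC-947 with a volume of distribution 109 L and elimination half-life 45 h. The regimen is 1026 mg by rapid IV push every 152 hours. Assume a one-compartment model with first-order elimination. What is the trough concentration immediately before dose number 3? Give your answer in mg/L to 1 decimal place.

1.0 mg/L

f = (1/2)^(τ/t½) = (1/2)^(152/45) ≈ 0.0962.
C₀ = D/Vd = 1026/109 ≈ 9.413 mg/L.
Before the 3rd dose, 2 doses have been given. Superposition: Cmin = C₀·(f + f²).
≈ 9.413 × (0.0962 + 0.0093) ≈ 9.413 × 0.1055 ≈ 0.993 mg/L.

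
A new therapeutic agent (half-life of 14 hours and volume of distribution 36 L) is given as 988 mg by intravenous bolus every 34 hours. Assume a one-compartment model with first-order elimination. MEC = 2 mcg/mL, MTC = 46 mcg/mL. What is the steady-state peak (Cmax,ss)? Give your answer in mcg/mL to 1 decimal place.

Over one 34-h interval, 34/14 ≈ 2.4286 half-lives elapse, leaving f ≈ 0.1857 of each dose.
At steady state, accumulation factor R = 1/(1 − e^(−kτ)) ≈ 1.2280.
Each bolus raises the concentration by D/Vd = 988/36 ≈ 27.444 mcg/mL.
Steady-state peak Cmax,ss = C₀·R ≈ 27.444 × 1.2280 ≈ 33.701 mcg/mL.
Peak 33.7 mcg/mL vs MTC 46 mcg/mL: below toxic threshold.

33.7 mcg/mL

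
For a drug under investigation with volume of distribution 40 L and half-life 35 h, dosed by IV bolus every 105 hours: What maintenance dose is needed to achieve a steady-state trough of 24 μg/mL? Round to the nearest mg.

τ/t½ = 105/35 ≈ 3, so f = (1/2)^(105/35) ≈ 0.125000.
Cmin,ss = (D/Vd)·f/(1−f), so D = Cmin,ss·Vd·(1−f)/f.
D = 24 × 40 × (1−f)/f ≈ 24 × 40 × 7.00000 ≈ 6720.00 mg.

6720 mg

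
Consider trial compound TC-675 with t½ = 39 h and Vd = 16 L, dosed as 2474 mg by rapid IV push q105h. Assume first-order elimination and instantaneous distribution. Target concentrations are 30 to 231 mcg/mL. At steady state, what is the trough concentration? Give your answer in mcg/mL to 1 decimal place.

28.3 mcg/mL

k = ln2/t½ = ln2/39 ≈ 0.017773 h⁻¹; fraction remaining f = e^(−kτ) = e^(−0.017773×105) ≈ 0.1547.
Accumulation ratio R = 1/(1 − f) ≈ 1/0.8453 ≈ 1.1830.
Each bolus raises the concentration by D/Vd = 2474/16 ≈ 154.625 mcg/mL.
Cmax,ss = C₀/(1 − f) ≈ 154.625/0.8453 ≈ 182.923 mcg/mL.
One interval later, Cmin,ss = Cmax,ss·e^(−kτ) ≈ 182.923 × 0.1547 ≈ 28.298 mcg/mL.
Trough 28.3 mcg/mL vs MEC 30 mcg/mL: subtherapeutic.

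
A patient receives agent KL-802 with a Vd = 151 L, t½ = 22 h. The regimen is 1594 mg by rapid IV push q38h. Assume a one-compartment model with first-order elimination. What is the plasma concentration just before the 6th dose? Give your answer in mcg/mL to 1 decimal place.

f = (1/2)^(τ/t½) = (1/2)^(38/22) ≈ 0.3020.
C₀ = D/Vd = 1594/151 ≈ 10.556 mcg/mL.
Before the 6th dose, 5 doses have been given. Superposition: Cmin = C₀·(f + f² + … + f^5).
≈ 10.556 × (0.3020 + 0.0912 + 0.0275 + 0.0083 + 0.0025) ≈ 10.556 × 0.4315 ≈ 4.555 mcg/mL.

4.6 mcg/mL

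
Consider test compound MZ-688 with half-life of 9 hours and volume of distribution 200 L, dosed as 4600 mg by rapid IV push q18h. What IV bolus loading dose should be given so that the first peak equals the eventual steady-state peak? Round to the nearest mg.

6133 mg

f = (1/2)^(18/9) ≈ 0.250000; accumulation ratio R = 1/(1−f) ≈ 1.33333.
Loading dose to hit Cmax,ss on first dose: D_load = D_maint·R ≈ 4600 × 1.33333 ≈ 6133.32 mg.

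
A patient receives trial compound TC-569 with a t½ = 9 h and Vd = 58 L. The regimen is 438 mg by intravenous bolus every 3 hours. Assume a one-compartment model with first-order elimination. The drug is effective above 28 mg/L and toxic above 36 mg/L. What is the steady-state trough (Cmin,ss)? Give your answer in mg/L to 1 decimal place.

τ/t½ = 3/9 ≈ 0.33333, so fraction remaining f = (1/2)^(3/9) ≈ 0.7937.
Accumulation ratio R = 1/(1 − f) ≈ 1/0.2063 ≈ 4.8473.
Each bolus raises the concentration by D/Vd = 438/58 ≈ 7.552 mg/L.
Steady-state peak Cmax,ss = C₀·R ≈ 7.552 × 4.8473 ≈ 36.607 mg/L.
One interval later, Cmin,ss = Cmax,ss·e^(−kτ) ≈ 36.607 × 0.7937 ≈ 29.055 mg/L.
Trough 29.1 mg/L vs MEC 28 mg/L: adequate.

29.1 mg/L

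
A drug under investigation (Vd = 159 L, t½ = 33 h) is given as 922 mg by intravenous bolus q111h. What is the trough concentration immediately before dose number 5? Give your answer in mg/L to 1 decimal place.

0.6 mg/L

f = (1/2)^(τ/t½) = (1/2)^(111/33) ≈ 0.0972.
C₀ = D/Vd = 922/159 ≈ 5.799 mg/L.
Before the 5th dose, 4 doses have been given. Superposition: Cmin = C₀·(f + f² + … + f^4).
≈ 5.799 × (0.0972 + 0.0094 + 0.0009 + 0.0001) ≈ 5.799 × 0.1076 ≈ 0.624 mg/L.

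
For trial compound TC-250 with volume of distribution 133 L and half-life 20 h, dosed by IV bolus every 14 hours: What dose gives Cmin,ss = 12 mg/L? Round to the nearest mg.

τ/t½ = 14/20 ≈ 0.7, so f = (1/2)^(14/20) ≈ 0.615572.
Cmin,ss = (D/Vd)·f/(1−f), so D = Cmin,ss·Vd·(1−f)/f.
D = 12 × 133 × (1−f)/f ≈ 12 × 133 × 0.62451 ≈ 996.72 mg.

997 mg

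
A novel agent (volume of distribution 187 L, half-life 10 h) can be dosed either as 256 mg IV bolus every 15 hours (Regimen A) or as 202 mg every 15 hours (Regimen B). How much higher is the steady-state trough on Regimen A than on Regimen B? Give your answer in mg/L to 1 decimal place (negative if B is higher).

Regimen A: f = (1/2)^(15/10) ≈ 0.3536; Cmin,ss = (256/187)·f/(1−f) ≈ 0.749 mg/L.
Regimen B: f = (1/2)^(15/10) ≈ 0.3536; Cmin,ss = (202/187)·f/(1−f) ≈ 0.591 mg/L.
Difference ≈ 0.749 − 0.591 ≈ 0.158 mg/L.

0.2 mg/L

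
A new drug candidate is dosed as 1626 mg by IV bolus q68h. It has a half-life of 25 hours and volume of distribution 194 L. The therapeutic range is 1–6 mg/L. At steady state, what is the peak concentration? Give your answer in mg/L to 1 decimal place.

τ/t½ = 68/25 ≈ 2.72, so fraction remaining f = (1/2)^(68/25) ≈ 0.1518.
At steady state, accumulation factor R = 1/(1 − e^(−kτ)) ≈ 1.1790.
Single-dose peak C₀ = D/Vd = 1626/194 ≈ 8.381 mg/L.
Steady-state peak Cmax,ss = C₀·R ≈ 8.381 × 1.1790 ≈ 9.881 mg/L.
Peak 9.9 mg/L vs MTC 6 mg/L: exceeds toxic threshold.

9.9 mg/L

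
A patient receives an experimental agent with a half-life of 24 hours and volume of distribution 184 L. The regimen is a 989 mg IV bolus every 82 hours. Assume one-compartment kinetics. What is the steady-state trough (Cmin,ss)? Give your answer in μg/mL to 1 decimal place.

Over one 82-h interval, 82/24 ≈ 3.4167 half-lives elapse, leaving f ≈ 0.0936 of each dose.
Accumulation ratio R = 1/(1 − f) ≈ 1/0.9064 ≈ 1.1033.
Each bolus raises the concentration by D/Vd = 989/184 ≈ 5.375 μg/mL.
Cmax,ss = C₀/(1 − f) ≈ 5.375/0.9064 ≈ 5.930 μg/mL.
One interval later, Cmin,ss = Cmax,ss·e^(−kτ) ≈ 5.930 × 0.0936 ≈ 0.555 μg/mL.

0.6 μg/mL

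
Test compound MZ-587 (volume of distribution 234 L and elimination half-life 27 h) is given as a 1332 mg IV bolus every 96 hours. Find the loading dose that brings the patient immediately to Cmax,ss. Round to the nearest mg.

1456 mg

f = (1/2)^(96/27) ≈ 0.085049; accumulation ratio R = 1/(1−f) ≈ 1.09295.
Loading dose to hit Cmax,ss on first dose: D_load = D_maint·R ≈ 1332 × 1.09295 ≈ 1455.81 mg.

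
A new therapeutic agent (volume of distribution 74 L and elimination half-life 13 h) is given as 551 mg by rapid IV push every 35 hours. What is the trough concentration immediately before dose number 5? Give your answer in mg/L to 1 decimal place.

1.4 mg/L

f = (1/2)^(τ/t½) = (1/2)^(35/13) ≈ 0.1547.
C₀ = D/Vd = 551/74 ≈ 7.446 mg/L.
Before the 5th dose, 4 doses have been given. Superposition: Cmin = C₀·(f + f² + … + f^4).
≈ 7.446 × (0.1547 + 0.0239 + 0.0037 + 0.0006) ≈ 7.446 × 0.1829 ≈ 1.362 mg/L.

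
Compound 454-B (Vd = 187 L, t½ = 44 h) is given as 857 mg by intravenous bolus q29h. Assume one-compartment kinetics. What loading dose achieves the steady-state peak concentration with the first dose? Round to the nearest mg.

f = (1/2)^(29/44) ≈ 0.633277; accumulation ratio R = 1/(1−f) ≈ 2.72685.
Loading dose to hit Cmax,ss on first dose: D_load = D_maint·R ≈ 857 × 2.72685 ≈ 2336.91 mg.

2337 mg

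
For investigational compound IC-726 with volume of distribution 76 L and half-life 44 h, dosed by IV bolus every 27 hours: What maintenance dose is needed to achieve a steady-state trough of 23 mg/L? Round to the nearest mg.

τ/t½ = 27/44 ≈ 0.61364, so f = (1/2)^(27/44) ≈ 0.653547.
Cmin,ss = (D/Vd)·f/(1−f), so D = Cmin,ss·Vd·(1−f)/f.
D = 23 × 76 × (1−f)/f ≈ 23 × 76 × 0.53011 ≈ 926.63 mg.

927 mg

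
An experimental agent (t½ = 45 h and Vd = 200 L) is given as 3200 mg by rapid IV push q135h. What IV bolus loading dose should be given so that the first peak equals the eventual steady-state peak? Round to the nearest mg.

3657 mg

f = (1/2)^(135/45) ≈ 0.125000; accumulation ratio R = 1/(1−f) ≈ 1.14286.
Loading dose to hit Cmax,ss on first dose: D_load = D_maint·R ≈ 3200 × 1.14286 ≈ 3657.15 mg.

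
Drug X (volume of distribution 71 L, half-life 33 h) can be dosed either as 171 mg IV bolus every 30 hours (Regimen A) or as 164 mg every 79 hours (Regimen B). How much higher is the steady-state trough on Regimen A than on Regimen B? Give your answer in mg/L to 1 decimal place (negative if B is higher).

Regimen A: f = (1/2)^(30/33) ≈ 0.5325; Cmin,ss = (171/71)·f/(1−f) ≈ 2.743 mg/L.
Regimen B: f = (1/2)^(79/33) ≈ 0.1903; Cmin,ss = (164/71)·f/(1−f) ≈ 0.543 mg/L.
Difference ≈ 2.743 − 0.543 ≈ 2.200 mg/L.

2.2 mg/L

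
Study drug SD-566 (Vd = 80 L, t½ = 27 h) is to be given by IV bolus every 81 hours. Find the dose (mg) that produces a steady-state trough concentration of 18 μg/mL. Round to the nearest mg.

10080 mg

τ/t½ = 81/27 ≈ 3, so f = (1/2)^(81/27) ≈ 0.125000.
Cmin,ss = (D/Vd)·f/(1−f), so D = Cmin,ss·Vd·(1−f)/f.
D = 18 × 80 × (1−f)/f ≈ 18 × 80 × 7.00000 ≈ 10080.00 mg.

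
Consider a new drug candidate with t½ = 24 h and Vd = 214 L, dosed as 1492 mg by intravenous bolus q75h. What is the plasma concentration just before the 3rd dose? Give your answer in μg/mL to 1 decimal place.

f = (1/2)^(τ/t½) = (1/2)^(75/24) ≈ 0.1146.
C₀ = D/Vd = 1492/214 ≈ 6.972 μg/mL.
Before the 3rd dose, 2 doses have been given. Superposition: Cmin = C₀·(f + f²).
≈ 6.972 × (0.1146 + 0.0131) ≈ 6.972 × 0.1277 ≈ 0.890 μg/mL.

0.9 μg/mL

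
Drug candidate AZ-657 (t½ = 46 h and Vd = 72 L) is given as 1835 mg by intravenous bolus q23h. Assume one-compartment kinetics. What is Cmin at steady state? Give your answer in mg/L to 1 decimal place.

61.5 mg/L

τ/t½ = 23/46 ≈ 0.5, so fraction remaining f = (1/2)^(23/46) ≈ 0.7071.
Accumulation ratio R = 1/(1 − f) ≈ 1/0.2929 ≈ 3.4141.
Each bolus raises the concentration by D/Vd = 1835/72 ≈ 25.486 mg/L.
Steady-state peak Cmax,ss = C₀·R ≈ 25.486 × 3.4141 ≈ 87.012 mg/L.
Steady-state trough Cmin,ss = Cmax,ss·f ≈ 87.012 × 0.7071 ≈ 61.526 mg/L.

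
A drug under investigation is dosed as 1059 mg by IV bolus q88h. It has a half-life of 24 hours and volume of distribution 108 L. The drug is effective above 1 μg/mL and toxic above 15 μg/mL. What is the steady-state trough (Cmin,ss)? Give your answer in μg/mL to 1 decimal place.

0.8 μg/mL

k = ln2/t½ = ln2/24 ≈ 0.028881 h⁻¹; fraction remaining f = e^(−kτ) = e^(−0.028881×88) ≈ 0.0787.
Accumulation ratio R = 1/(1 − f) ≈ 1/0.9213 ≈ 1.0854.
Single-dose peak C₀ = D/Vd = 1059/108 ≈ 9.806 μg/mL.
Cmax,ss = C₀/(1 − f) ≈ 9.806/0.9213 ≈ 10.644 μg/mL.
Steady-state trough Cmin,ss = Cmax,ss·f ≈ 10.644 × 0.0787 ≈ 0.838 μg/mL.
Trough 0.8 μg/mL vs MEC 1 μg/mL: subtherapeutic.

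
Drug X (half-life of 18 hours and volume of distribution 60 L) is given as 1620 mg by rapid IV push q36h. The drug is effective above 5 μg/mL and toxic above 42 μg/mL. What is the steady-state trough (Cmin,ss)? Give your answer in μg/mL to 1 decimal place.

The dosing interval is 2 half-lives, so f = 2^(−2) = 0.25.
Accumulation ratio R = 1/(1 − f) = 1/0.75 = 4/3.
Single-dose peak C₀ = D/Vd = 1620/60 = 27 μg/mL.
Steady-state peak Cmax,ss = C₀·R = 27 × 4/3 ≈ 36.000 μg/mL.
Steady-state trough Cmin,ss = Cmax,ss·f ≈ 36.000 × 0.25 ≈ 9.000 μg/mL.
Trough 9.0 μg/mL vs MEC 5 μg/mL: adequate.

9.0 μg/mL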